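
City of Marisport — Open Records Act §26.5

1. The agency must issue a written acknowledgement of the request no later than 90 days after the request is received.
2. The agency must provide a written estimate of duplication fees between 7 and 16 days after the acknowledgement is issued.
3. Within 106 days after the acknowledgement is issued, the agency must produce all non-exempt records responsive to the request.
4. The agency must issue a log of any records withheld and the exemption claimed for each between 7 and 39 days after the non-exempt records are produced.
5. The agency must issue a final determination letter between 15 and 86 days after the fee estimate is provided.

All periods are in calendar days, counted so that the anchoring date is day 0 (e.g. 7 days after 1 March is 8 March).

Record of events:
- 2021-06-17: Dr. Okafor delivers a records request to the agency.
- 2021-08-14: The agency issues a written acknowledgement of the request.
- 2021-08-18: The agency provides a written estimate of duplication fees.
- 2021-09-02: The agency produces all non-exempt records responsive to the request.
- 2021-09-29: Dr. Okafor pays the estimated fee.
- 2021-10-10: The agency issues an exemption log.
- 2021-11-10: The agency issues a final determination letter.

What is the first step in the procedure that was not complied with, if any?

Step 2

Step 1: 90 days after 2021-06-17 (when the request is received) is 2021-09-15; completed 2021-08-14, before the deadline.
Step 2: the window is 7–16 days after 2021-08-14 (when the acknowledgement is issued), so 2021-08-21 through 2021-08-30; done 2021-08-18 — 3 days before the window opened.
No need to go further; step 2 was not satisfied.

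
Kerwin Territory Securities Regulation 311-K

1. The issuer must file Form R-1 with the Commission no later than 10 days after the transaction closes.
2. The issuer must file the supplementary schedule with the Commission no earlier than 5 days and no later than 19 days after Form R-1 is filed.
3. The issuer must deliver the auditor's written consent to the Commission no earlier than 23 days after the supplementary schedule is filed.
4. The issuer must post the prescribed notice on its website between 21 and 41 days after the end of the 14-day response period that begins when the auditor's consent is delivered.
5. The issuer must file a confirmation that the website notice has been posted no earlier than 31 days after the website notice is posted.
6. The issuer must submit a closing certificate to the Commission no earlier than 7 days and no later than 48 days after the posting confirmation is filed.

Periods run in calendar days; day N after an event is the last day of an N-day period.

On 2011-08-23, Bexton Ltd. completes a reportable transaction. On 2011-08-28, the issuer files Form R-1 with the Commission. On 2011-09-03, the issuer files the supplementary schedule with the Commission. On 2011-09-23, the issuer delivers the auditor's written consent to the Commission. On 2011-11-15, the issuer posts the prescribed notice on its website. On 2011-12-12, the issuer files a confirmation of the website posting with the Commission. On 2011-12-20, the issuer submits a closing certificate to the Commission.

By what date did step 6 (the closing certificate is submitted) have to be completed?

2012-01-29

Step 6 runs from 2011-12-12, when the posting confirmation is filed. The window is 7–48 days after 2011-12-12; it closes on 2012-01-29.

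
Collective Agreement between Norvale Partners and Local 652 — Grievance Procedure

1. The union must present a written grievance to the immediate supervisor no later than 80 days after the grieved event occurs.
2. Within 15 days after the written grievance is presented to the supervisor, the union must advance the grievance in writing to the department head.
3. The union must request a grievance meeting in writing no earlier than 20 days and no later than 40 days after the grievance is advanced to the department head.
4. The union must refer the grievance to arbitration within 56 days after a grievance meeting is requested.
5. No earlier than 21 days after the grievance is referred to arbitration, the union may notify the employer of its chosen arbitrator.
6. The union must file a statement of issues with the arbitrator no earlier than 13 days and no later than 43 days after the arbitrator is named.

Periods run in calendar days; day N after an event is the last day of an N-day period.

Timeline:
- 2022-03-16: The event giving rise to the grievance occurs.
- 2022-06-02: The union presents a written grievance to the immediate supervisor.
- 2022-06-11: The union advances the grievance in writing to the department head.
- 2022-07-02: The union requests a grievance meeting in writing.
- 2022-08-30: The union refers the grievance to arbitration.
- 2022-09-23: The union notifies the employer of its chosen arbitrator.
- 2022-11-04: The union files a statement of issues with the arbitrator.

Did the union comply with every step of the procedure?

Step 1 — counting 80 days from 2022-03-16 (when the grieved event occurs) gives a deadline of 2022-06-04; done 2022-06-02 — timely.
Step 2 — counting 15 days from 2022-06-02 (when the written grievance is presented to the supervisor) gives a deadline of 2022-06-17; 2022-06-11 is within that limit.
Step 3 — 20 and 40 days from 2022-06-11 (when the grievance is advanced to the department head) are 2022-07-01 and 2022-07-21 respectively; done 2022-07-02 — within the window.
Step 4 — counting 56 days from 2022-07-02 (when a grievance meeting is requested) gives a deadline of 2022-08-27; 2022-08-30 misses that deadline by 3 days.
The analysis stops there.

No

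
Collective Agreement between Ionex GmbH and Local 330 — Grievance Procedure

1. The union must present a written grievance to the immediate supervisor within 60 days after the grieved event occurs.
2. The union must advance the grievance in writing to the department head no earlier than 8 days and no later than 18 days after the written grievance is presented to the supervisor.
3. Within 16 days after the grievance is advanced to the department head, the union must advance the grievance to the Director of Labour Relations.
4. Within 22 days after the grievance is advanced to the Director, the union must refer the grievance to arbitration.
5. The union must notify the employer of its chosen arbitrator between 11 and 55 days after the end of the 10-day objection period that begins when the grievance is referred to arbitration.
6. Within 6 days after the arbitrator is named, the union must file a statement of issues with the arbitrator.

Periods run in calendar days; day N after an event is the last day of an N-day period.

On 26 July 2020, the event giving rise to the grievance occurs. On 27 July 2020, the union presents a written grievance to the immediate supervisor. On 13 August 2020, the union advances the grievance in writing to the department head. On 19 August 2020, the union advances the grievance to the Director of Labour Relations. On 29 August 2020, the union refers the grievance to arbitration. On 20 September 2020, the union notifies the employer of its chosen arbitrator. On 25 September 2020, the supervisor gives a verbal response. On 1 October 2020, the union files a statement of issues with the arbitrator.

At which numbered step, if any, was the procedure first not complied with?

Step 1 — counting 60 days from 26 July 2020 (when the grieved event occurs) gives a deadline of 24 September 2020; 27 July 2020 is within that limit.
Step 2 — 8 and 18 days from 27 July 2020 (when the written grievance is presented to the supervisor) are 4 August 2020 and 14 August 2020 respectively; done 13 August 2020, which is between those dates.
Step 3 — counting 16 days from 13 August 2020 (when the grievance is advanced to the department head) gives a deadline of 29 August 2020; done 19 August 2020 — timely.
Step 4 — counting 22 days from 19 August 2020 (when the grievance is advanced to the Director) gives a deadline of 10 September 2020; completed 29 August 2020, before the deadline.
Step 5 — 11 and 55 days from 8 September 2020 (end of the 10-day objection period, which began when the grievance is referred to arbitration on 29 August 2020) are 19 September 2020 and 2 November 2020 respectively; done 20 September 2020 — within the window.
Step 6 — counting 6 days from 20 September 2020 (when the arbitrator is named) gives a deadline of 26 September 2020; 1 October 2020 misses that deadline by 5 days.
The analysis stops there.

Step 6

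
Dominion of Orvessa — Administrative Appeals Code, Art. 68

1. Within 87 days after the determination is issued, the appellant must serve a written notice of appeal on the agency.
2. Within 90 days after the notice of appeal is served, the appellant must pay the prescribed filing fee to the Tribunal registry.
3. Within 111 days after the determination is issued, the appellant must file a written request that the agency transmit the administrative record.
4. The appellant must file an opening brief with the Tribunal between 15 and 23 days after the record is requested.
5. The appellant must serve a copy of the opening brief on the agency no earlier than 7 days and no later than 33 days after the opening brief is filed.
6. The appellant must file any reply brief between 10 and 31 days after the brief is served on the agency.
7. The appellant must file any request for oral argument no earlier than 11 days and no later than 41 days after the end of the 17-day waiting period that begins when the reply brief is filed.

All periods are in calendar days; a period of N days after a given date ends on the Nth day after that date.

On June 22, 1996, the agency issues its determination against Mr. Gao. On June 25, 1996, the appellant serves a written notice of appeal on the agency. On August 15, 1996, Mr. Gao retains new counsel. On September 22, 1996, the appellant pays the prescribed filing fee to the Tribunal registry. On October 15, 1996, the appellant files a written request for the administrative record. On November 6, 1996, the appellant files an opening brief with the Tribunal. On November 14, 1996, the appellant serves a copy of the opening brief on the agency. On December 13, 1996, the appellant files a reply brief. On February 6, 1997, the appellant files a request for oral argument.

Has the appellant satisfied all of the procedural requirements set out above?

No

Step 1 — counting 87 days from June 22, 1996 (when the determination is issued) gives a deadline of September 17, 1996; done June 25, 1996 — timely.
Step 2 — counting 90 days from June 25, 1996 (when the notice of appeal is served) gives a deadline of September 23, 1996; completed September 22, 1996, before the deadline.
Step 3 — counting 111 days from June 22, 1996 (when the determination is issued) gives a deadline of October 11, 1996; October 15, 1996 misses that deadline by 4 days.
Later steps need not be reached.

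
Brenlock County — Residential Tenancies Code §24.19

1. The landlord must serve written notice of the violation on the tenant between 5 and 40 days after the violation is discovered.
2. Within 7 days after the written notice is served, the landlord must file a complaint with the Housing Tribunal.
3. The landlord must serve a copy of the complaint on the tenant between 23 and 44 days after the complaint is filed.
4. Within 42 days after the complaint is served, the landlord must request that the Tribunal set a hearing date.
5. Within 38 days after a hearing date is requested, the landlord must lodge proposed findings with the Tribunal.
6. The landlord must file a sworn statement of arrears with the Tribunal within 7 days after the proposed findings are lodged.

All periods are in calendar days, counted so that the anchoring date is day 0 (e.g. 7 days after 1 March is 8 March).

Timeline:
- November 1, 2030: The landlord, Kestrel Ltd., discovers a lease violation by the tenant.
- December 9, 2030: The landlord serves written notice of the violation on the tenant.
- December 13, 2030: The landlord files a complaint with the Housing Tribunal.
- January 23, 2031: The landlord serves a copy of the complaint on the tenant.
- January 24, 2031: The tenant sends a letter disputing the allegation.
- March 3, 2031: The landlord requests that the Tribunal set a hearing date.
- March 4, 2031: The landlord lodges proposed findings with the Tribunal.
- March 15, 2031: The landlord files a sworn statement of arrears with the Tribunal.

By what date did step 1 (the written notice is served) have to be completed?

Step 1 runs from November 1, 2030, when the violation is discovered. The window is 5–40 days after November 1, 2030; it closes on December 11, 2030.

December 11, 2030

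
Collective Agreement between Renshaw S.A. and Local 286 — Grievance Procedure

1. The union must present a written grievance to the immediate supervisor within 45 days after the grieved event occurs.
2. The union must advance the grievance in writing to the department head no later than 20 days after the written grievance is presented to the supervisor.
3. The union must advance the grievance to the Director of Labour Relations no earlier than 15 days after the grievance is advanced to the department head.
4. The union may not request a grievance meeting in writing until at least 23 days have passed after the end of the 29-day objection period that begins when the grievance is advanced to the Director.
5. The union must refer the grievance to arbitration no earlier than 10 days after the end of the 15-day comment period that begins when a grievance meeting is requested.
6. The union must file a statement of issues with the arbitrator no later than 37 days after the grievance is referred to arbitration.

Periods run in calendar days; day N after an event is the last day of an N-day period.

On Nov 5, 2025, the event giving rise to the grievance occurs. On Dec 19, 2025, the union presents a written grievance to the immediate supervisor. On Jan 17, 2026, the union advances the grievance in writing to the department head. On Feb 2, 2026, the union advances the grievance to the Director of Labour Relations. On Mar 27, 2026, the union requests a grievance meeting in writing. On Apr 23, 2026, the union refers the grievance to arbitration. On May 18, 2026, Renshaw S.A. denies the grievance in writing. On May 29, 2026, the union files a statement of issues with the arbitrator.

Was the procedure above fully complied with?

(1) due by Nov 5, 2025 + 45 days = Dec 20, 2025; Dec 19, 2025 is within that limit.
(2) due by Dec 19, 2025 + 20 days = Jan 8, 2026; done Jan 17, 2026 — 9 days late.
The analysis stops there.

No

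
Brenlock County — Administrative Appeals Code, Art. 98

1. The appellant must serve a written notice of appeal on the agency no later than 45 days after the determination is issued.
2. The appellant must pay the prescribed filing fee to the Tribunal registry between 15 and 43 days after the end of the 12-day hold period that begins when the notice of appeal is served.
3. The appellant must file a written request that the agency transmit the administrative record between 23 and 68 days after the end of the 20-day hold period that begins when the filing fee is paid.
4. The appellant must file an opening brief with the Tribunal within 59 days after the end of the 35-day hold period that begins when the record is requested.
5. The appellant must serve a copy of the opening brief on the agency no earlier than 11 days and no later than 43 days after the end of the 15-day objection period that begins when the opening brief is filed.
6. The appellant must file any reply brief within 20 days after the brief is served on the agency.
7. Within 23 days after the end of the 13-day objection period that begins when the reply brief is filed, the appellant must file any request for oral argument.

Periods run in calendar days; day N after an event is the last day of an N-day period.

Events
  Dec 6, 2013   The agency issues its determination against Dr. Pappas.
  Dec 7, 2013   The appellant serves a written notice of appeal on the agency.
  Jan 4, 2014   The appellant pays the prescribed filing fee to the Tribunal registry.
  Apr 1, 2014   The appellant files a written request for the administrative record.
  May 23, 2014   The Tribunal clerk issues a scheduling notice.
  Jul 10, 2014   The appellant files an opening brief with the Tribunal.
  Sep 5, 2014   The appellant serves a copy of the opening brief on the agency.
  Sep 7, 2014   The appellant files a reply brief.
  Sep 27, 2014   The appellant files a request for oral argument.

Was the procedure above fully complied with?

No

(1) due by Dec 6, 2013 + 45 days = Jan 20, 2014; Dec 7, 2013 is within that limit.
(2) the permitted window runs from Dec 19, 2013 + 15 = Jan 3, 2014 to Dec 19, 2013 + 43 = Jan 31, 2014; Jan 4, 2014 falls inside that range.
(3) the permitted window runs from Jan 24, 2014 + 23 = Feb 16, 2014 to Jan 24, 2014 + 68 = Apr 2, 2014; Apr 1, 2014 falls inside that range.
(4) due by May 6, 2014 + 59 days = Jul 4, 2014; not done until Jul 10, 2014, 6 days after the deadline.
The procedure was therefore not followed at step 4.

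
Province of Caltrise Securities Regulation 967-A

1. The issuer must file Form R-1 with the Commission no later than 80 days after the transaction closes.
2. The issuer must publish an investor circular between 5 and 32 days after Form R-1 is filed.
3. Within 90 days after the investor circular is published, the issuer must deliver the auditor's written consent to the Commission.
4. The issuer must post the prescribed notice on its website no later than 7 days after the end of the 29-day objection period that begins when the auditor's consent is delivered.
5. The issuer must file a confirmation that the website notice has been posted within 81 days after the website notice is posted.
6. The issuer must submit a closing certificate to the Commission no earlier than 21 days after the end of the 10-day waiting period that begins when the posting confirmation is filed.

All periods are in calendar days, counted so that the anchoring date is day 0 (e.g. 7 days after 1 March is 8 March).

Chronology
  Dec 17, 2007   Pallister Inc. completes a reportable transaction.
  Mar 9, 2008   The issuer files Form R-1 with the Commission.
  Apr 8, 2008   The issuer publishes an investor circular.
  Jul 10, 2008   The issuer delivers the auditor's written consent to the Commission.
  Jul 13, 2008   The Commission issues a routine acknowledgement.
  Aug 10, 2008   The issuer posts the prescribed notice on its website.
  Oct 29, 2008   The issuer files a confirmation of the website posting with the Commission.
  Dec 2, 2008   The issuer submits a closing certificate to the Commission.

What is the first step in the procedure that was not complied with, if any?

Step 1

(1) due by Dec 17, 2007 + 80 days = Mar 6, 2008; not done until Mar 9, 2008, 3 days after the deadline.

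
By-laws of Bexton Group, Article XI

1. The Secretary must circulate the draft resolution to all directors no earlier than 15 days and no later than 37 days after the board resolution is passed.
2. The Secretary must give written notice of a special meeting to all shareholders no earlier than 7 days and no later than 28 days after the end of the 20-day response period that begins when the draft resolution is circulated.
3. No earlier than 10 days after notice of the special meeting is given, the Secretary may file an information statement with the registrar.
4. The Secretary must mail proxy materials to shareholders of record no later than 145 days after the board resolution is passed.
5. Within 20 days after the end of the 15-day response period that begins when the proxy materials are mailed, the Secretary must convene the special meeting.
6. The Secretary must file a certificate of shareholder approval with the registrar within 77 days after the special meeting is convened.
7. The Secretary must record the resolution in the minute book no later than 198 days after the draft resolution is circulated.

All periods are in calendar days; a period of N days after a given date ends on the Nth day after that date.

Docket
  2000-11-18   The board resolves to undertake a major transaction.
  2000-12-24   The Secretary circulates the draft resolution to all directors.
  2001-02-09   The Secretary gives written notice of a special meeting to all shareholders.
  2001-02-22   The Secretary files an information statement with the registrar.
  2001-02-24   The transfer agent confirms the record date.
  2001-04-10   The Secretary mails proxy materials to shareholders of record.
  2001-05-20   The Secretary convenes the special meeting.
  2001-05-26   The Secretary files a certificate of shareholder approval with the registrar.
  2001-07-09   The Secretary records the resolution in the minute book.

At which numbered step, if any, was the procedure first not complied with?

(1) the permitted window runs from 2000-11-18 + 15 = 2000-12-03 to 2000-11-18 + 37 = 2000-12-25; done 2000-12-24, which is between those dates.
(2) the permitted window runs from 2001-01-13 + 7 = 2001-01-20 to 2001-01-13 + 28 = 2001-02-10; done 2001-02-09, which is between those dates.
(3) permitted from 2001-02-09 + 10 days = 2001-02-19 onward; done 2001-02-22, after the minimum wait.
(4) due by 2000-11-18 + 145 days = 2001-04-12; done 2001-04-10 — timely.
(5) due by 2001-04-25 + 20 days = 2001-05-15; 2001-05-20 misses that deadline by 5 days.

Step 5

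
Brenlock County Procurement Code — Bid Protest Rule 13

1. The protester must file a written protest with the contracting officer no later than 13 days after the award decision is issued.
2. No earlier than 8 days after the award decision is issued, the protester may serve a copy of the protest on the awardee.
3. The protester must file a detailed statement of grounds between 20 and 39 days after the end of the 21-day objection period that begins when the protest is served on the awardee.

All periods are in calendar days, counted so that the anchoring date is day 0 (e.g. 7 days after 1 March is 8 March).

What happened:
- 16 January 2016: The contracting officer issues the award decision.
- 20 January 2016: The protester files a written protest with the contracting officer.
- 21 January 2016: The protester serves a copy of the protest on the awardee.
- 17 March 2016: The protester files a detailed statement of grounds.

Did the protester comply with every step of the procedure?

Step 1 — counting 13 days from 16 January 2016 (when the award decision is issued) gives a deadline of 29 January 2016; done 20 January 2016 — timely.
Step 2 — must wait 8 days from 16 January 2016 (when the award decision is issued), so not before 24 January 2016; acted on 21 January 2016, 3 days prematurely.
The analysis stops there.

No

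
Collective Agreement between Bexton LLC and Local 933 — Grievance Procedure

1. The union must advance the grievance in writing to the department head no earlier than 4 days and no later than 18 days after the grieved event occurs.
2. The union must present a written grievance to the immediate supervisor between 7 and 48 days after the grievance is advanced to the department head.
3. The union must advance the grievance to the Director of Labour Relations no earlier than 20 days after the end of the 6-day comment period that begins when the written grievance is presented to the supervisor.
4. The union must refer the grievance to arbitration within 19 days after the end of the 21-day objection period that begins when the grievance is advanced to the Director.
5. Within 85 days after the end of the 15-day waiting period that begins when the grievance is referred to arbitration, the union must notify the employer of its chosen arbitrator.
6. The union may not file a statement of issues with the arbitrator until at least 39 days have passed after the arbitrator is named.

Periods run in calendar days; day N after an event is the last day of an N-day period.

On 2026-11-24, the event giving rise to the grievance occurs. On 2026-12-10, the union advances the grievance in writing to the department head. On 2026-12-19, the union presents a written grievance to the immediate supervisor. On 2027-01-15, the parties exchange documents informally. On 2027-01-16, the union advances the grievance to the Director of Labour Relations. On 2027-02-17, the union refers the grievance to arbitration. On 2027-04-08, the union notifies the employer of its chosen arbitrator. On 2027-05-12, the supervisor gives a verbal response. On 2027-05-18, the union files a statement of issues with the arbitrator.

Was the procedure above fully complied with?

Step 1 — 4 and 18 days from 2026-11-24 (when the grieved event occurs) are 2026-11-28 and 2026-12-12 respectively; done 2026-12-10 — within the window.
Step 2 — 7 and 48 days from 2026-12-10 (when the grievance is advanced to the department head) are 2026-12-17 and 2027-01-27 respectively; 2026-12-19 falls inside that range.
Step 3 — must wait 20 days from 2026-12-25 (end of the 6-day comment period, which began when the written grievance is presented to the supervisor on 2026-12-19), so not before 2027-01-14; done 2027-01-16, after the minimum wait.
Step 4 — counting 19 days from 2027-02-06 (end of the 21-day objection period, which began when the grievance is advanced to the Director on 2027-01-16) gives a deadline of 2027-02-25; done 2027-02-17 — timely.
Step 5 — counting 85 days from 2027-03-04 (end of the 15-day waiting period, which began when the grievance is referred to arbitration on 2027-02-17) gives a deadline of 2027-05-28; 2027-04-08 is within that limit.
Step 6 — must wait 39 days from 2027-04-08 (when the arbitrator is named), so not before 2027-05-17; done 2027-05-18 — permitted.

Yes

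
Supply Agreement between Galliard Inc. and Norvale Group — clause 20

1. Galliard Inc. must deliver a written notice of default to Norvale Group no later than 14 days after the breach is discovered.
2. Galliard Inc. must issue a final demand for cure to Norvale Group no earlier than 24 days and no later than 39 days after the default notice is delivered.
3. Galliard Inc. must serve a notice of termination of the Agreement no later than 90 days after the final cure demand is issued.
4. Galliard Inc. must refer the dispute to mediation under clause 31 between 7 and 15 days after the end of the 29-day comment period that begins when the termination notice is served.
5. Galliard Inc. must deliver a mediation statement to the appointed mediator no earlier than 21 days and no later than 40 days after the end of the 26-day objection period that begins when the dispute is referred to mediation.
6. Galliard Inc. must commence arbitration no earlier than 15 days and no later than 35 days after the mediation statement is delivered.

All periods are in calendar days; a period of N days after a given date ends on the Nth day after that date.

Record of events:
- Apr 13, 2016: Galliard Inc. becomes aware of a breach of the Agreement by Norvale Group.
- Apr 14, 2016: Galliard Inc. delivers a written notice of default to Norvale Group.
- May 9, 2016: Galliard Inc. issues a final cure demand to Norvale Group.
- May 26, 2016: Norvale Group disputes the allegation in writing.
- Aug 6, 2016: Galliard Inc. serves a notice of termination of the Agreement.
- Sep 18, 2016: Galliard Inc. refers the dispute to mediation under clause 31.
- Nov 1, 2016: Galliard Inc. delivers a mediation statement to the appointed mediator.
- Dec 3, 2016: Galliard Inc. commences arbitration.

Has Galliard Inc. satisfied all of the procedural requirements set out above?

(1) due by Apr 13, 2016 + 14 days = Apr 27, 2016; done Apr 14, 2016 — timely.
(2) the permitted window runs from Apr 14, 2016 + 24 = May 8, 2016 to Apr 14, 2016 + 39 = May 23, 2016; done May 9, 2016, which is between those dates.
(3) due by May 9, 2016 + 90 days = Aug 7, 2016; completed Aug 6, 2016, before the deadline.
(4) the permitted window runs from Sep 4, 2016 + 7 = Sep 11, 2016 to Sep 4, 2016 + 15 = Sep 19, 2016; done Sep 18, 2016, which is between those dates.
(5) the permitted window runs from Oct 14, 2016 + 21 = Nov 4, 2016 to Oct 14, 2016 + 40 = Nov 23, 2016; Nov 1, 2016 is 3 days too early.
The procedure was therefore not followed at step 5.

No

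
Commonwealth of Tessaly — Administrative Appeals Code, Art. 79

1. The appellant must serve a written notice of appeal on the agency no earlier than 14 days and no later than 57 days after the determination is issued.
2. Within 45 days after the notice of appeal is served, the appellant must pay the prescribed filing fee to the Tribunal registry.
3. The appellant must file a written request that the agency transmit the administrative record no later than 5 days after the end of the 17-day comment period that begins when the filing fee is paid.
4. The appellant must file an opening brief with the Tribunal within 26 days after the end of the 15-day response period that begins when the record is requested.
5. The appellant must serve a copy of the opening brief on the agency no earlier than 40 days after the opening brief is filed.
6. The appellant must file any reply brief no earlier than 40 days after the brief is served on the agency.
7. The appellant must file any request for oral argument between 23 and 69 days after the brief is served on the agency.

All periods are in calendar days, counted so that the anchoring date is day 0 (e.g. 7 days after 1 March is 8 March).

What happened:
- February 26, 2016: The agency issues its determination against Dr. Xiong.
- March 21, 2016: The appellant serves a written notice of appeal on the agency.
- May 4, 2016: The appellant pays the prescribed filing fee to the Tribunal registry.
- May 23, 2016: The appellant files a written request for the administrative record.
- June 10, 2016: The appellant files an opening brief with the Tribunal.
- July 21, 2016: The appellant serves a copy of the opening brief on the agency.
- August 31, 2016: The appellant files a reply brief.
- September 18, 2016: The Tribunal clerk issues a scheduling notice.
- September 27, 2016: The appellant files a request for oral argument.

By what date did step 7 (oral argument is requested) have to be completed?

September 28, 2016

Step 7 runs from July 21, 2016, when the brief is served on the agency. The window is 23–69 days after July 21, 2016; it closes on September 28, 2016.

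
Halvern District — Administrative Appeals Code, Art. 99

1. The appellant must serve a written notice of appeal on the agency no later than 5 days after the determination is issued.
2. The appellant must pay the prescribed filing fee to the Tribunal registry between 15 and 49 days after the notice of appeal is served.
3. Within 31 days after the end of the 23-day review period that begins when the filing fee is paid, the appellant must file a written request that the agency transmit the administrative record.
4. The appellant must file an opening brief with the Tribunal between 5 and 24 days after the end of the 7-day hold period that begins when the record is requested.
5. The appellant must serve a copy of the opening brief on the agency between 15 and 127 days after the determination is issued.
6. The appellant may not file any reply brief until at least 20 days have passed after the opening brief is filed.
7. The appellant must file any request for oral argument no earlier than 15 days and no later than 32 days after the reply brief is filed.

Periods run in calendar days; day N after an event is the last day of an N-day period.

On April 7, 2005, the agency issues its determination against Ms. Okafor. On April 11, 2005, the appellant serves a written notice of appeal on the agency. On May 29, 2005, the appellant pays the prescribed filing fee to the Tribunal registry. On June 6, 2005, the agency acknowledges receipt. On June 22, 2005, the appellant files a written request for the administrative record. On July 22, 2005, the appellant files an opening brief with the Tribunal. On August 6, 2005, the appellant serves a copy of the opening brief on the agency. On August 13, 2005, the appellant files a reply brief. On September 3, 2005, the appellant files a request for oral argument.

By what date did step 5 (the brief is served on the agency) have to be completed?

August 12, 2005

Step 5 runs from April 7, 2005, when the determination is issued. The window is 15–127 days after April 7, 2005; it closes on August 12, 2005.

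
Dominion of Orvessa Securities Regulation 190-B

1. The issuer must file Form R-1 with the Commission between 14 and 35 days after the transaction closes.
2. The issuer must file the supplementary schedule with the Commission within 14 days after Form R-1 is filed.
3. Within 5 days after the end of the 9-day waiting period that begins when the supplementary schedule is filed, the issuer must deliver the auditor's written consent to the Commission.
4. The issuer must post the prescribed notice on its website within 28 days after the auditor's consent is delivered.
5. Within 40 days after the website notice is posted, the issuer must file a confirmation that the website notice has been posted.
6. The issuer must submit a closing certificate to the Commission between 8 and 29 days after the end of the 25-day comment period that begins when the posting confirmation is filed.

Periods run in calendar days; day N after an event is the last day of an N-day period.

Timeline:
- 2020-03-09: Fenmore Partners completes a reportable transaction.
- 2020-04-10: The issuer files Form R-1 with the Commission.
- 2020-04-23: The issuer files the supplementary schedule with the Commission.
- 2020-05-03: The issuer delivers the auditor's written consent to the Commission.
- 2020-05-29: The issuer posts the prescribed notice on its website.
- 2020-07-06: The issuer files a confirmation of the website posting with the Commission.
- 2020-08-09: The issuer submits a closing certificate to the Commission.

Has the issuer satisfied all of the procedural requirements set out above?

Yes

Step 1: the window is 14–35 days after 2020-03-09 (when the transaction closes), so 2020-03-23 through 2020-04-13; done 2020-04-10, which is between those dates.
Step 2: 14 days after 2020-04-10 (when Form R-1 is filed) is 2020-04-24; 2020-04-23 is within that limit.
Step 3: 5 days after 2020-05-02 (end of the 9-day waiting period, which began when the supplementary schedule is filed on 2020-04-23) is 2020-05-07; done 2020-05-03 — timely.
Step 4: 28 days after 2020-05-03 (when the auditor's consent is delivered) is 2020-05-31; completed 2020-05-29, before the deadline.
Step 5: 40 days after 2020-05-29 (when the website notice is posted) is 2020-07-08; done 2020-07-06 — timely.
Step 6: the window is 8–29 days after 2020-07-31 (end of the 25-day comment period, which began when the posting confirmation is filed on 2020-07-06), so 2020-08-08 through 2020-08-29; done 2020-08-09 — within the window.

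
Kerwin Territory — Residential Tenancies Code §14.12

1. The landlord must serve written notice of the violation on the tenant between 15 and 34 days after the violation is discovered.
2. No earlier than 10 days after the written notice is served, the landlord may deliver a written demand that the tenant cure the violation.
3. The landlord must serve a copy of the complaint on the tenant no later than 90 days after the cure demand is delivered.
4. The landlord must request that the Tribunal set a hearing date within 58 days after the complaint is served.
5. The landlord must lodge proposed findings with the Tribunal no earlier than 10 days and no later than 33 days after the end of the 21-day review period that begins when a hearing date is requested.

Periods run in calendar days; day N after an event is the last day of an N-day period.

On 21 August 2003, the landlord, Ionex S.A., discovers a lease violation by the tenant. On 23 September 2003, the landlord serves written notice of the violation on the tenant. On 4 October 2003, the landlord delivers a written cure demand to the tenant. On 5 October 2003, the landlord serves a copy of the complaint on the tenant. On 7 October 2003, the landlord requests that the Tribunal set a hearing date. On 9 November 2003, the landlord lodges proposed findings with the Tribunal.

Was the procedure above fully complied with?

Step 1 — 15 and 34 days from 21 August 2003 (when the violation is discovered) are 5 September 2003 and 24 September 2003 respectively; done 23 September 2003 — within the window.
Step 2 — must wait 10 days from 23 September 2003 (when the written notice is served), so not before 3 October 2003; done 4 October 2003 — permitted.
Step 3 — counting 90 days from 4 October 2003 (when the cure demand is delivered) gives a deadline of 2 January 2004; 5 October 2003 is within that limit.
Step 4 — counting 58 days from 5 October 2003 (when the complaint is served) gives a deadline of 2 December 2003; completed 7 October 2003, before the deadline.
Step 5 — 10 and 33 days from 28 October 2003 (end of the 21-day review period, which began when a hearing date is requested on 7 October 2003) are 7 November 2003 and 30 November 2003 respectively; done 9 November 2003, which is between those dates.

Yes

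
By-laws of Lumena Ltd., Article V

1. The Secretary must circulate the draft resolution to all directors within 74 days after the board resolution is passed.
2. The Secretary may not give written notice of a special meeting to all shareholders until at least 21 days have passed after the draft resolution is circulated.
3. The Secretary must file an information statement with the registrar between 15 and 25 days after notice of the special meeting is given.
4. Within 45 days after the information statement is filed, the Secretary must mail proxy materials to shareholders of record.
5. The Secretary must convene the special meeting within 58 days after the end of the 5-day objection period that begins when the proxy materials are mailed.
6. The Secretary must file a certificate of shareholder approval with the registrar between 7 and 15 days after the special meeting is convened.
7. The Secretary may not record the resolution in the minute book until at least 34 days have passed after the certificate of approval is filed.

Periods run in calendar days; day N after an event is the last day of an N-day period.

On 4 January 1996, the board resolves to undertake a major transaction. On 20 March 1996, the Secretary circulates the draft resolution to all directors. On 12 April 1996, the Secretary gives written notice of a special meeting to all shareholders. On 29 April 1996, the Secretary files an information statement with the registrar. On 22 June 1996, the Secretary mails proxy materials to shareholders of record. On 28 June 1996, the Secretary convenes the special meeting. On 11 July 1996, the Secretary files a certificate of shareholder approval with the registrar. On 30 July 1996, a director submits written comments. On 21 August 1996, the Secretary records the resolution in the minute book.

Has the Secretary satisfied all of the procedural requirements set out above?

Step 1 — counting 74 days from 4 January 1996 (when the board resolution is passed) gives a deadline of 18 March 1996; done 20 March 1996 — 2 days late.
The analysis stops there.

No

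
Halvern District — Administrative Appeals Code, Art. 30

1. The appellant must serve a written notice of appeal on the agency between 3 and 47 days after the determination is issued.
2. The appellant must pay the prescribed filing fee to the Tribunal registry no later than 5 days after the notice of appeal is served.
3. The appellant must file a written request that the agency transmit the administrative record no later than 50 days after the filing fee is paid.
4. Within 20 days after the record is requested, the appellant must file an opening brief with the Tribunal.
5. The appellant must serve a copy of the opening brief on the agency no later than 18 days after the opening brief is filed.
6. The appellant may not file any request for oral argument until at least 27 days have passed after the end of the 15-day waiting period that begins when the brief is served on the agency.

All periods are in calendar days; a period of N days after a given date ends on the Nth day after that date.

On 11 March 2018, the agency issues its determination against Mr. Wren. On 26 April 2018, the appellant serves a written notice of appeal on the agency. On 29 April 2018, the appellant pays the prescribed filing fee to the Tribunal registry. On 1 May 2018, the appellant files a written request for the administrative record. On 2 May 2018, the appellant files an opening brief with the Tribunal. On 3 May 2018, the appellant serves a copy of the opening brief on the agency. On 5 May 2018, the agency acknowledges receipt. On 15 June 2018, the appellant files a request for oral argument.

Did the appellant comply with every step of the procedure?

Step 1: the window is 3–47 days after 11 March 2018 (when the determination is issued), so 14 March 2018 through 27 April 2018; done 26 April 2018, which is between those dates.
Step 2: 5 days after 26 April 2018 (when the notice of appeal is served) is 1 May 2018; 29 April 2018 is within that limit.
Step 3: 50 days after 29 April 2018 (when the filing fee is paid) is 18 June 2018; done 1 May 2018 — timely.
Step 4: 20 days after 1 May 2018 (when the record is requested) is 21 May 2018; done 2 May 2018 — timely.
Step 5: 18 days after 2 May 2018 (when the opening brief is filed) is 20 May 2018; 3 May 2018 is within that limit.
Step 6: the earliest permitted date is 27 days after 18 May 2018 (end of the 15-day waiting period, which began when the brief is served on the agency on 3 May 2018), i.e. 14 June 2018; 15 June 2018 is on or after that date.

Yes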